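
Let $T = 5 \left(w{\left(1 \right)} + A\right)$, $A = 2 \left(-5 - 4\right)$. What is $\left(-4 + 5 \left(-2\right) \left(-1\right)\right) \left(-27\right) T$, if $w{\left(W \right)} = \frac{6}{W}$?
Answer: $9720$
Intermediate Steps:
$A = -18$ ($A = 2 \left(-5 - 4\right) = 2 \left(-9\right) = -18$)
$T = -60$ ($T = 5 \left(\frac{6}{1} - 18\right) = 5 \left(6 \cdot 1 - 18\right) = 5 \left(6 - 18\right) = 5 \left(-12\right) = -60$)
$\left(-4 + 5 \left(-2\right) \left(-1\right)\right) \left(-27\right) T = \left(-4 + 5 \left(-2\right) \left(-1\right)\right) \left(-27\right) \left(-60\right) = \left(-4 - -10\right) \left(-27\right) \left(-60\right) = \left(-4 + 10\right) \left(-27\right) \left(-60\right) = 6 \left(-27\right) \left(-60\right) = \left(-162\right) \left(-60\right) = 9720$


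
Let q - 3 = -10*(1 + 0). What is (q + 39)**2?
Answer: 1024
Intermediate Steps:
q = -7 (q = 3 - 10*(1 + 0) = 3 - 10*1 = 3 - 10 = -7)
(q + 39)**2 = (-7 + 39)**2 = 32**2 = 1024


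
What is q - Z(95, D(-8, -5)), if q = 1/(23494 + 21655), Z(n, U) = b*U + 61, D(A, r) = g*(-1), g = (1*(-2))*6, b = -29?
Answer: 12957764/45149 ≈ 287.00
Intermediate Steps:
g = -12 (g = -2*6 = -12)
D(A, r) = 12 (D(A, r) = -12*(-1) = 12)
Z(n, U) = 61 - 29*U (Z(n, U) = -29*U + 61 = 61 - 29*U)
q = 1/45149 ≈ 2.2149e-5
q - Z(95, D(-8, -5)) = 1/45149 - (61 - 29*12) = 1/45149 - (61 - 348) = 1/45149 - 1*(-287) = 1/45149 + 287 = 12957764/45149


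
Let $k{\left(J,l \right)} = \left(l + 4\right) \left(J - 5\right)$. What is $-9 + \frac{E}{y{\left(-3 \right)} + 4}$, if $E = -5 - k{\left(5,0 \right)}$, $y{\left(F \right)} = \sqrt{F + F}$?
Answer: $\frac{- 9 \sqrt{6} + 41 i}{\sqrt{6} - 4 i} \approx -9.9091 + 0.5567 i$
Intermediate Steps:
$k{\left(J,l \right)} = \left(-5 + J\right) \left(4 + l\right)$ ($k{\left(J,l \right)} = \left(4 + l\right) \left(-5 + J\right) = \left(-5 + J\right) \left(4 + l\right)$)
$y{\left(F \right)} = \sqrt{2} \sqrt{F}$ ($y{\left(F \right)} = \sqrt{2 F} = \sqrt{2} \sqrt{F}$)
$E = -5$ ($E = -5 - \left(-20 - 0 + 4 \cdot 5 + 5 \cdot 0\right) = -5 - \left(-20 + 0 + 20 + 0\right) = -5 - 0 = -5 + 0 = -5$)
$-9 + \frac{E}{y{\left(-3 \right)} + 4} = -9 + \frac{1}{\sqrt{2} \sqrt{-3} + 4} \left(-5\right) = -9 + \frac{1}{\sqrt{2} i \sqrt{3} + 4} \left(-5\right) = -9 + \frac{1}{i \sqrt{6} + 4} \left(-5\right) = -9 + \frac{1}{4 + i \sqrt{6}} \left(-5\right) = -9 - \frac{5}{4 + i \sqrt{6}}$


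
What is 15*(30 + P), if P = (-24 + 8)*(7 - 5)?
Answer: -30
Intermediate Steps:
P = -32 (P = -16*2 = -32)
15*(30 + P) = 15*(30 - 32) = 15*(-2) = -30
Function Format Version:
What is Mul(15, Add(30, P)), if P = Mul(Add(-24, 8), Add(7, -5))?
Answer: -30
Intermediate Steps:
P = -32 (P = Mul(-16, 2) = -32)
Mul(15, Add(30, P)) = Mul(15, Add(30, -32)) = Mul(15, -2) = -30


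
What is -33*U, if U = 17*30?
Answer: -16830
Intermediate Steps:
U = 510
-33*U = -33*510 = -16830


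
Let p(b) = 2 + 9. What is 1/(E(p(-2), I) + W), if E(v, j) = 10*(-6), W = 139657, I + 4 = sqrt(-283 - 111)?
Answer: 1/139597 ≈ 7.1635e-6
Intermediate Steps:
I = -4 + I*sqrt(394) (I = -4 + sqrt(-283 - 111) = -4 + sqrt(-394) = -4 + I*sqrt(394) ≈ -4.0 + 19.849*I)
p(b) = 11
E(v, j) = -60
1/(E(p(-2), I) + W) = 1/(-60 + 139657) = 1/139597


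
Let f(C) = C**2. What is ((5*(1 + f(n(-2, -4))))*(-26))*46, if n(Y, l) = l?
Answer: -101660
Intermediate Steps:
((5*(1 + f(n(-2, -4))))*(-26))*46 = ((5*(1 + (-4)**2))*(-26))*46 = ((5*(1 + 16))*(-26))*46 = ((5*17)*(-26))*46 = (85*(-26))*46 = -2210*46 = -101660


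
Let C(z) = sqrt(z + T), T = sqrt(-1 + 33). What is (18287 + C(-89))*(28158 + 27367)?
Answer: 1015385675 + 55525*sqrt(-89 + 4*sqrt(2)) ≈ 1.0154e+9 + 5.069e+5*I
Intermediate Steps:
T = 4*sqrt(2) (T = sqrt(32) = 4*sqrt(2) ≈ 5.6569)
C(z) = sqrt(z + 4*sqrt(2))
(18287 + C(-89))*(28158 + 27367) = (18287 + sqrt(-89 + 4*sqrt(2)))*(28158 + 27367) = (18287 + sqrt(-89 + 4*sqrt(2)))*55525 = 1015385675 + 55525*sqrt(-89 + 4*sqrt(2))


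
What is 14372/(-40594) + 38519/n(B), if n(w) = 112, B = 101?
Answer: 781015311/2273264 ≈ 343.57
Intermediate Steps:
14372/(-40594) + 38519/n(B) = 14372/(-40594) + 38519/112 = 14372*(-1/40594) + 38519*(1/112) = -7186/20297 + 38519/112 = 781015311/2273264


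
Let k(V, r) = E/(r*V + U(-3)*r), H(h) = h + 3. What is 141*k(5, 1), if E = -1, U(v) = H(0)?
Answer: -141/8 ≈ -17.625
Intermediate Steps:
H(h) = 3 + h
U(v) = 3 (U(v) = 3 + 0 = 3)
k(V, r) = -1/(3*r + V*r) (k(V, r) = -1/(r*V + 3*r) = -1/(V*r + 3*r) = -1/(3*r + V*r))
141*k(5, 1) = 141*(-1/(1*(3 + 5))) = 141*(-1*1/8) = 141*(-1*1*⅛) = 141*(-⅛) = -141/8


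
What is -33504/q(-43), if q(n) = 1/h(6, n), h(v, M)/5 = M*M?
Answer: -309744480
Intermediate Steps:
h(v, M) = 5*M² (h(v, M) = 5*(M*M) = 5*M²)
q(n) = 1/(5*n²)
-33504/q(-43) = -33504/((⅕)/(-43)²) = -33504/((⅕)*(1/1849)) = -33504/1/9245 = -33504*9245 = -309744480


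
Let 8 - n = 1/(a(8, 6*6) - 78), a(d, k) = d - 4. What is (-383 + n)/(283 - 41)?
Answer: -27749/17908 ≈ -1.5495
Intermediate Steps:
a(d, k) = -4 + d
n = 593/74 (n = 8 - 1/((-4 + 8) - 78) = 8 - 1/(4 - 78) = 8 - 1/(-74) = 8 - 1*(-1/74) = 8 + 1/74 = 593/74 ≈ 8.0135)
(-383 + n)/(283 - 41) = (-383 + 593/74)/(283 - 41) = -27749/74/242 = -27749/74*1/242 = -27749/17908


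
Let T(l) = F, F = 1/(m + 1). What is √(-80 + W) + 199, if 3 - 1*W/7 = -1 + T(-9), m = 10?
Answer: 199 + I*√6369/11 ≈ 199.0 + 7.2551*I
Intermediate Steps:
F = 1/11 (F = 1/(10 + 1) = 1/11 ≈ 0.090909)
T(l) = 1/11
W = 301/11 (W = 21 - 7*(-1 + 1/11) = 21 - 7*(-10/11) = 21 + 70/11 = 301/11 ≈ 27.364)
√(-80 + W) + 199 = √(-80 + 301/11) + 199 = √(-579/11) + 199 = I*√6369/11 + 199 = 199 + I*√6369/11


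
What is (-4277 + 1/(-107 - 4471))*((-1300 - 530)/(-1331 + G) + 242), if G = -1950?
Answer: -458308109236/441777 ≈ -1.0374e+6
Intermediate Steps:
(-4277 + 1/(-107 - 4471))*((-1300 - 530)/(-1331 + G) + 242) = (-4277 + 1/(-107 - 4471))*((-1300 - 530)/(-1331 - 1950) + 242) = (-4277 + 1/(-4578))*(-1830/(-3281) + 242) = (-4277 - 1/4578)*(-1830*(-1/3281) + 242) = -19580107*(1830/3281 + 242)/4578 = -19580107/4578*795832/3281 = -458308109236/441777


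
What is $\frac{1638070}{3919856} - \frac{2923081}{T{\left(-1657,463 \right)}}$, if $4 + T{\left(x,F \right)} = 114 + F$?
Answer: $- \frac{5728558991113}{1123038744} \approx -5100.9$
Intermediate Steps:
$T{\left(x,F \right)} = 110 + F$ ($T{\left(x,F \right)} = -4 + \left(114 + F\right) = 110 + F$)
$\frac{1638070}{3919856} - \frac{2923081}{T{\left(-1657,463 \right)}} = \frac{1638070}{3919856} - \frac{2923081}{110 + 463} = 1638070 \cdot \frac{1}{3919856} - \frac{2923081}{573} = \frac{819035}{1959928} - \frac{2923081}{573} = - \frac{5728558991113}{1123038744}$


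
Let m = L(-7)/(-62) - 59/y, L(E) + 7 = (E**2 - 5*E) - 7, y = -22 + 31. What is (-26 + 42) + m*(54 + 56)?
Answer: -231376/279 ≈ -829.30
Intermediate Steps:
y = 9
L(E) = -14 + E**2 - 5*E (L(E) = -7 + ((E**2 - 5*E) - 7) = -7 + (-7 + E**2 - 5*E) = -14 + E**2 - 5*E)
m = -2144/279 (m = (-14 + (-7)**2 - 5*(-7))/(-62) - 59/9 = (-14 + 49 + 35)*(-1/62) - 59*1/9 = 70*(-1/62) - 59/9 = -35/31 - 59/9 = -2144/279 ≈ -7.6846)
(-26 + 42) + m*(54 + 56) = (-26 + 42) - 2144*(54 + 56)/279 = 16 - 2144/279*110 = 16 - 235840/279 = -231376/279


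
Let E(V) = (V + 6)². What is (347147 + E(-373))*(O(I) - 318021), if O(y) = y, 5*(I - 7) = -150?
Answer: -153245048784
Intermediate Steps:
I = -23 (I = 7 + (⅕)*(-150) = 7 - 30 = -23)
E(V) = (6 + V)²
(347147 + E(-373))*(O(I) - 318021) = (347147 + (6 - 373)²)*(-23 - 318021) = (347147 + (-367)²)*(-318044) = (347147 + 134689)*(-318044) = 481836*(-318044) = -153245048784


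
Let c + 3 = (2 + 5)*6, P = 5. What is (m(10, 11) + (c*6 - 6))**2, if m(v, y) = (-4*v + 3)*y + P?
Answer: 30276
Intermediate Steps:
c = 39 (c = -3 + (2 + 5)*6 = -3 + 7*6 = -3 + 42 = 39)
m(v, y) = 5 + y*(3 - 4*v) (m(v, y) = (-4*v + 3)*y + 5 = (3 - 4*v)*y + 5 = y*(3 - 4*v) + 5 = 5 + y*(3 - 4*v))
(m(10, 11) + (c*6 - 6))**2 = ((5 + 3*11 - 4*10*11) + (39*6 - 6))**2 = ((5 + 33 - 440) + (234 - 6))**2 = (-402 + 228)**2 = (-174)**2 = 30276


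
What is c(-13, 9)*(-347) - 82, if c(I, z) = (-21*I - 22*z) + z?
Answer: -29230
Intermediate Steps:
c(I, z) = -21*I - 21*z (c(I, z) = (-22*z - 21*I) + z = -21*I - 21*z)
c(-13, 9)*(-347) - 82 = (-21*(-13) - 21*9)*(-347) - 82 = (273 - 189)*(-347) - 82 = 84*(-347) - 82 = -29148 - 82 = -29230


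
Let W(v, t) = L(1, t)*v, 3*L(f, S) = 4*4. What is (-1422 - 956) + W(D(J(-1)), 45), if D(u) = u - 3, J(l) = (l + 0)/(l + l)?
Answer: -7174/3 ≈ -2391.3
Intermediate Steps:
L(f, S) = 16/3 (L(f, S) = (4*4)/3 = (⅓)*16 = 16/3)
J(l) = ½ (J(l) = l/((2*l)) = l*(1/(2*l)) = ½)
D(u) = -3 + u
W(v, t) = 16*v/3
(-1422 - 956) + W(D(J(-1)), 45) = (-1422 - 956) + 16*(-3 + ½)/3 = -2378 + (16/3)*(-5/2) = -2378 - 40/3 = -7174/3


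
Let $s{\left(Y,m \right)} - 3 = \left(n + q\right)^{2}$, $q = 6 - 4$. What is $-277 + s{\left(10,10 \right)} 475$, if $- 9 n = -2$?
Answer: $\frac{282988}{81} \approx 3493.7$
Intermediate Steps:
$n = \frac{2}{9}$ ($n = \left(- \frac{1}{9}\right) \left(-2\right) = \frac{2}{9} \approx 0.22222$)
$q = 2$ ($q = 6 - 4 = 2$)
$s{\left(Y,m \right)} = \frac{643}{81}$ ($s{\left(Y,m \right)} = 3 + \left(\frac{2}{9} + 2\right)^{2} = 3 + \left(\frac{20}{9}\right)^{2} = 3 + \frac{400}{81} = \frac{643}{81}$)
$-277 + s{\left(10,10 \right)} 475 = -277 + \frac{643}{81} \cdot 475 = -277 + \frac{305425}{81} = \frac{282988}{81}$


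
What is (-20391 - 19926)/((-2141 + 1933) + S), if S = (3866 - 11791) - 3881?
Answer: 40317/12014 ≈ 3.3558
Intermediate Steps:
S = -11806 (S = -7925 - 3881 = -11806)
(-20391 - 19926)/((-2141 + 1933) + S) = (-20391 - 19926)/((-2141 + 1933) - 11806) = -40317/(-208 - 11806) = -40317/(-12014) = -40317*(-1/12014) = 40317/12014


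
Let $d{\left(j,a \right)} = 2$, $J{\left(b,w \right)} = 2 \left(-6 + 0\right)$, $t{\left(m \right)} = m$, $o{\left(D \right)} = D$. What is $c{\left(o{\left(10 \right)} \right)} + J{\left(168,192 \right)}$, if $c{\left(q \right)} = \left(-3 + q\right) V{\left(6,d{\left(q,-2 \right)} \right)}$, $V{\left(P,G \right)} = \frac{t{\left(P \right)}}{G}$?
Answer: $9$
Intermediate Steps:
$J{\left(b,w \right)} = -12$ ($J{\left(b,w \right)} = 2 \left(-6\right) = -12$)
$V{\left(P,G \right)} = \frac{P}{G}$
$c{\left(q \right)} = -9 + 3 q$ ($c{\left(q \right)} = \left(-3 + q\right) \frac{6}{2} = \left(-3 + q\right) 6 \cdot \frac{1}{2} = \left(-3 + q\right) 3 = -9 + 3 q$)
$c{\left(o{\left(10 \right)} \right)} + J{\left(168,192 \right)} = \left(-9 + 3 \cdot 10\right) - 12 = \left(-9 + 30\right) - 12 = 21 - 12 = 9$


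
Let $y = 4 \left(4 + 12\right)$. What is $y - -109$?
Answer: $173$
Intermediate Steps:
$y = 64$ ($y = 4 \cdot 16 = 64$)
$y - -109 = 64 - -109 = 64 + 109 = 173$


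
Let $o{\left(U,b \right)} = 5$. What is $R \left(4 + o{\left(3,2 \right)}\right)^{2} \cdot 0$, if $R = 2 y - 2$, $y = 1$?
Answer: $0$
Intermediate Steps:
$R = 0$ ($R = 2 \cdot 1 - 2 = 2 - 2 = 0$)
$R \left(4 + o{\left(3,2 \right)}\right)^{2} \cdot 0 = 0 \left(4 + 5\right)^{2} \cdot 0 = 0 \cdot 9^{2} \cdot 0 = 0 \cdot 81 \cdot 0 = 0 \cdot 0 = 0$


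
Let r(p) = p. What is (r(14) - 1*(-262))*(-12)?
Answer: -3312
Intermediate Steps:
(r(14) - 1*(-262))*(-12) = (14 - 1*(-262))*(-12) = (14 + 262)*(-12) = 276*(-12) = -3312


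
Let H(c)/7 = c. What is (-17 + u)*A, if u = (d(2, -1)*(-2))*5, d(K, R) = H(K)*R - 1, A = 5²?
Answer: 3325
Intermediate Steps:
H(c) = 7*c
A = 25
d(K, R) = -1 + 7*K*R (d(K, R) = (7*K)*R - 1 = 7*K*R - 1 = -1 + 7*K*R)
u = 150 (u = ((-1 + 7*2*(-1))*(-2))*5 = ((-1 - 14)*(-2))*5 = -15*(-2)*5 = 30*5 = 150)
(-17 + u)*A = (-17 + 150)*25 = 133*25 = 3325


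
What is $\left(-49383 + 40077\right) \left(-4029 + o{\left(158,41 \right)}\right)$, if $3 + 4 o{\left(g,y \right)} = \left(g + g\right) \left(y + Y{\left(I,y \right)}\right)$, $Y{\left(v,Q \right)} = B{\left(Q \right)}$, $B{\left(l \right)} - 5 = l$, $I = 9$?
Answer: $- \frac{52918569}{2} \approx -2.6459 \cdot 10^{7}$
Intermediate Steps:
$B{\left(l \right)} = 5 + l$
$Y{\left(v,Q \right)} = 5 + Q$
$o{\left(g,y \right)} = - \frac{3}{4} + \frac{g \left(5 + 2 y\right)}{2}$ ($o{\left(g,y \right)} = - \frac{3}{4} + \frac{\left(g + g\right) \left(y + \left(5 + y\right)\right)}{4} = - \frac{3}{4} + \frac{2 g \left(5 + 2 y\right)}{4} = - \frac{3}{4} + \frac{g \left(5 + 2 y\right)}{2}$)
$\left(-49383 + 40077\right) \left(-4029 + o{\left(158,41 \right)}\right) = \left(-49383 + 40077\right) \left(-4029 + \left(- \frac{3}{4} + \frac{5}{2} \cdot 158 + 158 \cdot 41\right)\right) = - 9306 \left(-4029 + \left(- \frac{3}{4} + 395 + 6478\right)\right) = - 9306 \left(-4029 + \frac{27489}{4}\right) = \left(-9306\right) \frac{11373}{4} = - \frac{52918569}{2}$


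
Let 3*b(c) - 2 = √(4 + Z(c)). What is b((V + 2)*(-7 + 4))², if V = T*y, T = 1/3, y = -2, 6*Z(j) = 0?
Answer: 16/9 ≈ 1.7778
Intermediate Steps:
Z(j) = 0 (Z(j) = (⅙)*0 = 0)
T = ⅓ ≈ 0.33333
V = -⅔ (V = (⅓)*(-2) = -⅔ ≈ -0.66667)
b(c) = 4/3 (b(c) = ⅔ + √(4 + 0)/3 = ⅔ + √4/3 = ⅔ + (⅓)*2 = ⅔ + ⅔ = 4/3)
b((V + 2)*(-7 + 4))² = (4/3)² = 16/9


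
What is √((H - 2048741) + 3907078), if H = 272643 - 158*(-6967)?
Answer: √3231766 ≈ 1797.7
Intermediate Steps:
H = 1373429 (H = 272643 + 1100786 = 1373429)
√((H - 2048741) + 3907078) = √((1373429 - 2048741) + 3907078) = √(-675312 + 3907078) = √3231766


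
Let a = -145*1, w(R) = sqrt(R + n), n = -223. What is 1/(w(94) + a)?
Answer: -145/21154 - I*sqrt(129)/21154 ≈ -0.0068545 - 0.00053691*I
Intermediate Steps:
w(R) = sqrt(-223 + R) (w(R) = sqrt(R - 223) = sqrt(-223 + R))
a = -145
1/(w(94) + a) = 1/(sqrt(-223 + 94) - 145) = 1/(sqrt(-129) - 145) = 1/(I*sqrt(129) - 145) = 1/(-145 + I*sqrt(129))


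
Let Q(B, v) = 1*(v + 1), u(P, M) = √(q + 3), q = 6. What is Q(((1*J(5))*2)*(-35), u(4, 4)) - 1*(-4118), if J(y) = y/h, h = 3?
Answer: 4122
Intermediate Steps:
J(y) = y/3
u(P, M) = 3 (u(P, M) = √(6 + 3) = √9 = 3)
Q(B, v) = 1 + v (Q(B, v) = 1*(1 + v) = 1 + v)
Q(((1*J(5))*2)*(-35), u(4, 4)) - 1*(-4118) = (1 + 3) - 1*(-4118) = 4 + 4118 = 4122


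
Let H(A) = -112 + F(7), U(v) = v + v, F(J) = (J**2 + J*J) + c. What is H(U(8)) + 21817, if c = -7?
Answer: 21796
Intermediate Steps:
F(J) = -7 + 2*J**2 (F(J) = (J**2 + J*J) - 7 = (J**2 + J**2) - 7 = 2*J**2 - 7 = -7 + 2*J**2)
U(v) = 2*v
H(A) = -21 (H(A) = -112 + (-7 + 2*7**2) = -112 + (-7 + 2*49) = -112 + (-7 + 98) = -112 + 91 = -21)
H(U(8)) + 21817 = -21 + 21817 = 21796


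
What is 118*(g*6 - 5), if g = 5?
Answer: 2950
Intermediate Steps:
118*(g*6 - 5) = 118*(5*6 - 5) = 118*(30 - 5) = 118*25 = 2950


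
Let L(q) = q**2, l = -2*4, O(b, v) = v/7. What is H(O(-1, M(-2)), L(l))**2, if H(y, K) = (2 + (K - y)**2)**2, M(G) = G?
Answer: 1684769978894107756816/5764801 ≈ 2.9225e+14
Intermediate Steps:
O(b, v) = v/7 (O(b, v) = v*(1/7) = v/7)
l = -8
H(O(-1, M(-2)), L(l))**2 = ((2 + ((-8)**2 - (-2)/7)**2)**2)**2 = ((2 + (64 - 1*(-2/7))**2)**2)**2 = ((2 + (64 + 2/7)**2)**2)**2 = ((2 + (450/7)**2)**2)**2 = ((2 + 202500/49)**2)**2 = ((202598/49)**2)**2 = (41045949604/2401)**2 = 1684769978894107756816/5764801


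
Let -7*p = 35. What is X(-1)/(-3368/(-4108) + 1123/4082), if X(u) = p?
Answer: -322478/70621 ≈ -4.5663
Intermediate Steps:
p = -5 (p = -1/7*35 = -5)
X(u) = -5
X(-1)/(-3368/(-4108) + 1123/4082) = -5/(-3368/(-4108) + 1123/4082) = -5/(-3368*(-1/4108) + 1123*(1/4082)) = -5/(842/1027 + 1123/4082) = -5/353105/322478 = -5*322478/353105 = -322478/70621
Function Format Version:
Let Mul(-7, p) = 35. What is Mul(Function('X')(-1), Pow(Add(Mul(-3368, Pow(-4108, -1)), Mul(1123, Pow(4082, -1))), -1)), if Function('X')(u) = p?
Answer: Rational(-322478, 70621) ≈ -4.5663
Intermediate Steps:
p = -5 (p = Mul(Rational(-1, 7), 35) = -5)
Function('X')(u) = -5
Mul(Function('X')(-1), Pow(Add(Mul(-3368, Pow(-4108, -1)), Mul(1123, Pow(4082, -1))), -1)) = Mul(-5, Pow(Add(Mul(-3368, Pow(-4108, -1)), Mul(1123, Pow(4082, -1))), -1)) = Mul(-5, Pow(Add(Mul(-3368, Rational(-1, 4108)), Mul(1123, Rational(1, 4082))), -1)) = Mul(-5, Pow(Add(Rational(842, 1027), Rational(1123, 4082)), -1)) = Mul(-5, Pow(Rational(353105, 322478), -1)) = Mul(-5, Rational(322478, 353105)) = Rational(-322478, 70621)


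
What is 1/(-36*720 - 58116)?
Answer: -1/84036 ≈ -1.1900e-5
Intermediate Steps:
1/(-36*720 - 58116) = 1/(-25920 - 58116) = 1/(-84036) = -1/84036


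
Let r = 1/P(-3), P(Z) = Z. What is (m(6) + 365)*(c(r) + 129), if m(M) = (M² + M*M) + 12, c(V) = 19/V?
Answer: 32328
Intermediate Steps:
r = -⅓ (r = 1/(-3) = 1*(-⅓) = -⅓ ≈ -0.33333)
m(M) = 12 + 2*M² (m(M) = (M² + M²) + 12 = 2*M² + 12 = 12 + 2*M²)
(m(6) + 365)*(c(r) + 129) = ((12 + 2*6²) + 365)*(19/(-⅓) + 129) = ((12 + 2*36) + 365)*(19*(-3) + 129) = ((12 + 72) + 365)*(-57 + 129) = (84 + 365)*72 = 449*72 = 32328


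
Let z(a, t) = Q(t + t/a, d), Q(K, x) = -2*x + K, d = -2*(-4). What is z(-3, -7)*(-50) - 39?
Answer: 2983/3 ≈ 994.33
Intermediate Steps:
d = 8
Q(K, x) = K - 2*x
z(a, t) = -16 + t + t/a (z(a, t) = (t + t/a) - 2*8 = (t + t/a) - 16 = -16 + t + t/a)
z(-3, -7)*(-50) - 39 = (-16 - 7 - 7/(-3))*(-50) - 39 = (-16 - 7 - 7*(-1/3))*(-50) - 39 = (-16 - 7 + 7/3)*(-50) - 39 = -62/3*(-50) - 39 = 3100/3 - 39 = 2983/3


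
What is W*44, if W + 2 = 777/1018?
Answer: -27698/509 ≈ -54.417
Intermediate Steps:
W = -1259/1018 (W = -2 + 777/1018 = -1259/1018 ≈ -1.2367)
W*44 = -1259/1018*44 = -27698/509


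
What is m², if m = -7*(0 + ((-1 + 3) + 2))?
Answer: 784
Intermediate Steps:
m = -28 (m = -7*(0 + (2 + 2)) = -7*(0 + 4) = -7*4 = -28)
m² = (-28)² = 784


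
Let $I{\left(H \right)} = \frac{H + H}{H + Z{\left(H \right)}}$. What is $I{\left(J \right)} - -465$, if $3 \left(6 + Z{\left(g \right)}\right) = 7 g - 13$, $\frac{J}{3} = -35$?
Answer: $\frac{503295}{1081} \approx 465.58$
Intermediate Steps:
$J = -105$ ($J = 3 \left(-35\right) = -105$)
$Z{\left(g \right)} = - \frac{31}{3} + \frac{7 g}{3}$ ($Z{\left(g \right)} = -6 + \frac{7 g - 13}{3} = -6 + \frac{-13 + 7 g}{3} = -6 + \left(- \frac{13}{3} + \frac{7 g}{3}\right) = - \frac{31}{3} + \frac{7 g}{3}$)
$I{\left(H \right)} = \frac{2 H}{- \frac{31}{3} + \frac{10 H}{3}}$ ($I{\left(H \right)} = \frac{H + H}{H + \left(- \frac{31}{3} + \frac{7 H}{3}\right)} = \frac{2 H}{- \frac{31}{3} + \frac{10 H}{3}}$)
$I{\left(J \right)} - -465 = 6 \left(-105\right) \frac{1}{-31 + 10 \left(-105\right)} - -465 = 6 \left(-105\right) \frac{1}{-31 - 1050} + 465 = 6 \left(-105\right) \frac{1}{-1081} + 465 = 6 \left(-105\right) \left(- \frac{1}{1081}\right) + 465 = \frac{630}{1081} + 465 = \frac{503295}{1081}$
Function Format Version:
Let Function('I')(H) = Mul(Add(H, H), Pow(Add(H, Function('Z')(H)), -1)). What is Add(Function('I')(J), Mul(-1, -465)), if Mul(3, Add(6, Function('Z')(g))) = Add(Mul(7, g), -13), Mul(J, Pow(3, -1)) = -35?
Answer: Rational(503295, 1081) ≈ 465.58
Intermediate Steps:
J = -105 (J = Mul(3, -35) = -105)
Function('Z')(g) = Add(Rational(-31, 3), Mul(Rational(7, 3), g)) (Function('Z')(g) = Add(-6, Mul(Rational(1, 3), Add(Mul(7, g), -13))) = Add(-6, Mul(Rational(1, 3), Add(-13, Mul(7, g)))) = Add(-6, Add(Rational(-13, 3), Mul(Rational(7, 3), g))) = Add(Rational(-31, 3), Mul(Rational(7, 3), g)))
Function('I')(H) = Mul(2, H, Pow(Add(Rational(-31, 3), Mul(Rational(10, 3), H)), -1)) (Function('I')(H) = Mul(Add(H, H), Pow(Add(H, Add(Rational(-31, 3), Mul(Rational(7, 3), H))), -1)) = Mul(Mul(2, H), Pow(Add(Rational(-31, 3), Mul(Rational(10, 3), H)), -1)) = Mul(2, H, Pow(Add(Rational(-31, 3), Mul(Rational(10, 3), H)), -1)))
Add(Function('I')(J), Mul(-1, -465)) = Add(Mul(6, -105, Pow(Add(-31, Mul(10, -105)), -1)), Mul(-1, -465)) = Add(Mul(6, -105, Pow(Add(-31, -1050), -1)), 465) = Add(Mul(6, -105, Pow(-1081, -1)), 465) = Add(Mul(6, -105, Rational(-1, 1081)), 465) = Add(Rational(630, 1081), 465) = Rational(503295, 1081)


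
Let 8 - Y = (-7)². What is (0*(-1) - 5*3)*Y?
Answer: 615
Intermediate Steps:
Y = -41 (Y = 8 - 1*(-7)² = 8 - 1*49 = 8 - 49 = -41)
(0*(-1) - 5*3)*Y = (0*(-1) - 5*3)*(-41) = (0 - 15)*(-41) = -15*(-41) = 615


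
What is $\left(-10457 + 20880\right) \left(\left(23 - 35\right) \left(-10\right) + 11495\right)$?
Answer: $121063145$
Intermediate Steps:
$\left(-10457 + 20880\right) \left(\left(23 - 35\right) \left(-10\right) + 11495\right) = 10423 \left(\left(-12\right) \left(-10\right) + 11495\right) = 10423 \left(120 + 11495\right) = 10423 \cdot 11615 = 121063145$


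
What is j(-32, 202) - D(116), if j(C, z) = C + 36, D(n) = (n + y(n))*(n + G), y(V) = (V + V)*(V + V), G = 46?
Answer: -8738276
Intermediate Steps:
y(V) = 4*V**2 (y(V) = (2*V)*(2*V) = 4*V**2)
D(n) = (46 + n)*(n + 4*n**2) (D(n) = (n + 4*n**2)*(n + 46) = (n + 4*n**2)*(46 + n) = (46 + n)*(n + 4*n**2))
j(C, z) = 36 + C
j(-32, 202) - D(116) = (36 - 32) - 116*(46 + 4*116**2 + 185*116) = 4 - 116*(46 + 4*13456 + 21460) = 4 - 116*(46 + 53824 + 21460) = 4 - 116*75330 = 4 - 1*8738280 = 4 - 8738280 = -8738276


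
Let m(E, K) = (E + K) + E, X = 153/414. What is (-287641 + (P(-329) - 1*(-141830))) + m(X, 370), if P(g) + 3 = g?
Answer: -3352762/23 ≈ -1.4577e+5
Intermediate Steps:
X = 17/46 (X = 153*(1/414) = 17/46 ≈ 0.36957)
P(g) = -3 + g
m(E, K) = K + 2*E
(-287641 + (P(-329) - 1*(-141830))) + m(X, 370) = (-287641 + ((-3 - 329) - 1*(-141830))) + (370 + 2*(17/46)) = (-287641 + (-332 + 141830)) + (370 + 17/23) = (-287641 + 141498) + 8527/23 = -146143 + 8527/23 = -3352762/23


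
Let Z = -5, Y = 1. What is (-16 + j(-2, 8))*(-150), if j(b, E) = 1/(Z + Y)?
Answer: 4875/2 ≈ 2437.5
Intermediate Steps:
j(b, E) = -¼ (j(b, E) = 1/(-5 + 1) = 1/(-4) = -¼)
(-16 + j(-2, 8))*(-150) = (-16 - ¼)*(-150) = -65/4*(-150) = 4875/2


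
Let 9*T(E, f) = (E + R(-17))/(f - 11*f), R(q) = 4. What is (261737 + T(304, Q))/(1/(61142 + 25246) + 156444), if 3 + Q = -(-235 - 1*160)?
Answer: 2374148196191/1419062848665 ≈ 1.6730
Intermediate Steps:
Q = 392 (Q = -3 - (-235 - 1*160) = -3 - (-235 - 160) = -3 - 1*(-395) = -3 + 395 = 392)
T(E, f) = -(4 + E)/(90*f) (T(E, f) = ((E + 4)/(f - 11*f))/9 = ((4 + E)/((-10*f)))/9 = ((4 + E)*(-1/(10*f)))/9 = (-(4 + E)/(10*f))/9 = -(4 + E)/(90*f))
(261737 + T(304, Q))/(1/(61142 + 25246) + 156444) = (261737 + (1/90)*(-4 - 1*304)/392)/(1/(61142 + 25246) + 156444) = (261737 + (1/90)*(1/392)*(-4 - 304))/(1/86388 + 156444) = (261737 + (1/90)*(1/392)*(-308))/(1/86388 + 156444) = (261737 - 11/1260)/(13514884273/86388) = (329788609/1260)*(86388/13514884273) = 2374148196191/1419062848665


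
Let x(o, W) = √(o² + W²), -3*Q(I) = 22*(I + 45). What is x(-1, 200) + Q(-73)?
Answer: 616/3 + √40001 ≈ 405.34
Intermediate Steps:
Q(I) = -330 - 22*I/3 (Q(I) = -22*(I + 45)/3 = -22*(45 + I)/3 = -(990 + 22*I)/3 = -330 - 22*I/3)
x(o, W) = √(W² + o²)
x(-1, 200) + Q(-73) = √(200² + (-1)²) + (-330 - 22/3*(-73)) = √(40000 + 1) + (-330 + 1606/3) = √40001 + 616/3 = 616/3 + √40001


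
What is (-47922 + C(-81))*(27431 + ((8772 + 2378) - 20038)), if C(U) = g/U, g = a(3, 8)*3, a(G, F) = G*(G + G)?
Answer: -888630008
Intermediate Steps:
a(G, F) = 2*G² (a(G, F) = G*(2*G) = 2*G²)
g = 54 (g = (2*3²)*3 = (2*9)*3 = 18*3 = 54)
C(U) = 54/U
(-47922 + C(-81))*(27431 + ((8772 + 2378) - 20038)) = (-47922 + 54/(-81))*(27431 + ((8772 + 2378) - 20038)) = (-47922 + 54*(-1/81))*(27431 + (11150 - 20038)) = (-47922 - ⅔)*(27431 - 8888) = -143768/3*18543 = -888630008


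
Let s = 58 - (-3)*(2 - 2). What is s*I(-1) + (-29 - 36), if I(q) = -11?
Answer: -703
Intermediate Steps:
s = 58 (s = 58 - (-3)*0 = 58 - 1*0 = 58 + 0 = 58)
s*I(-1) + (-29 - 36) = 58*(-11) + (-29 - 36) = -638 - 65 = -703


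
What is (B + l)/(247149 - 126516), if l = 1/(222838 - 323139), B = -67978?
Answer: -2272753793/4033203511 ≈ -0.56351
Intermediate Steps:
l = -1/100301 (l = 1/(-100301) = -1/100301 ≈ -9.9700e-6)
(B + l)/(247149 - 126516) = (-67978 - 1/100301)/(247149 - 126516) = -6818261379/100301/120633 = -6818261379/100301*1/120633 = -2272753793/4033203511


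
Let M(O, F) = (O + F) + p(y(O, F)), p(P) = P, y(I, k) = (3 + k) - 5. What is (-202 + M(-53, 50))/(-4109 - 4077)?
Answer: 157/8186 ≈ 0.019179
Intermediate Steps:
y(I, k) = -2 + k
M(O, F) = -2 + O + 2*F (M(O, F) = (O + F) + (-2 + F) = (F + O) + (-2 + F) = -2 + O + 2*F)
(-202 + M(-53, 50))/(-4109 - 4077) = (-202 + (-2 - 53 + 2*50))/(-4109 - 4077) = (-202 + (-2 - 53 + 100))/(-8186) = (-202 + 45)*(-1/8186) = -157*(-1/8186) = 157/8186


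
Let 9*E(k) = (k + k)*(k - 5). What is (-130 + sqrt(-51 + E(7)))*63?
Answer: -8190 + 21*I*sqrt(431) ≈ -8190.0 + 435.97*I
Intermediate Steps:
E(k) = 2*k*(-5 + k)/9 (E(k) = ((k + k)*(k - 5))/9 = ((2*k)*(-5 + k))/9 = (2*k*(-5 + k))/9 = 2*k*(-5 + k)/9)
(-130 + sqrt(-51 + E(7)))*63 = (-130 + sqrt(-51 + (2/9)*7*(-5 + 7)))*63 = (-130 + sqrt(-51 + (2/9)*7*2))*63 = (-130 + sqrt(-51 + 28/9))*63 = (-130 + sqrt(-431/9))*63 = (-130 + I*sqrt(431)/3)*63 = -8190 + 21*I*sqrt(431)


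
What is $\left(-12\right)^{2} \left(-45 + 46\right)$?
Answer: $144$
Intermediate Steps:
$\left(-12\right)^{2} \left(-45 + 46\right) = 144 \cdot 1 = 144$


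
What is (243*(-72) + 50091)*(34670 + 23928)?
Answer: 1910001810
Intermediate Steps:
(243*(-72) + 50091)*(34670 + 23928) = (-17496 + 50091)*58598 = 32595*58598 = 1910001810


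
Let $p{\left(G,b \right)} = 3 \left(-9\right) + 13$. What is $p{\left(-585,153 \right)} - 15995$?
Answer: $-16009$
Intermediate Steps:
$p{\left(G,b \right)} = -14$ ($p{\left(G,b \right)} = -27 + 13 = -14$)
$p{\left(-585,153 \right)} - 15995 = -14 - 15995 = -16009$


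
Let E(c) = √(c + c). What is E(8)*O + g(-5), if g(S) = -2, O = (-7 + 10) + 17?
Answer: 78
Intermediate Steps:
E(c) = √2*√c (E(c) = √(2*c) = √2*√c)
O = 20 (O = 3 + 17 = 20)
E(8)*O + g(-5) = (√2*√8)*20 - 2 = (√2*(2*√2))*20 - 2 = 4*20 - 2 = 80 - 2 = 78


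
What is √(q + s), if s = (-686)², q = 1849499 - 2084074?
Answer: √236021 ≈ 485.82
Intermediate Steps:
q = -234575
s = 470596
√(q + s) = √(-234575 + 470596) = √236021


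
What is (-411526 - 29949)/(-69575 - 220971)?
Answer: 441475/290546 ≈ 1.5195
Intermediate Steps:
(-411526 - 29949)/(-69575 - 220971) = -441475/(-290546) = -441475*(-1/290546) = 441475/290546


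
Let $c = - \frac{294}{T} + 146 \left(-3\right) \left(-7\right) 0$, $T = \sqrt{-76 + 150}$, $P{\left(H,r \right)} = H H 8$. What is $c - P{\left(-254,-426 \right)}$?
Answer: $-516128 - \frac{147 \sqrt{74}}{37} \approx -5.1616 \cdot 10^{5}$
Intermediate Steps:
$P{\left(H,r \right)} = 8 H^{2}$ ($P{\left(H,r \right)} = H^{2} \cdot 8 = 8 H^{2}$)
$T = \sqrt{74} \approx 8.6023$
$c = - \frac{147 \sqrt{74}}{37}$ ($c = - \frac{294}{\sqrt{74}} + 146 \left(-3\right) \left(-7\right) 0 = - 294 \frac{\sqrt{74}}{74} + 146 \cdot 21 \cdot 0 = - \frac{147 \sqrt{74}}{37} + 146 \cdot 0 = - \frac{147 \sqrt{74}}{37} + 0 = - \frac{147 \sqrt{74}}{37} \approx -34.177$)
$c - P{\left(-254,-426 \right)} = - \frac{147 \sqrt{74}}{37} - 8 \left(-254\right)^{2} = - \frac{147 \sqrt{74}}{37} - 8 \cdot 64516 = - \frac{147 \sqrt{74}}{37} - 516128 = -516128 - \frac{147 \sqrt{74}}{37}$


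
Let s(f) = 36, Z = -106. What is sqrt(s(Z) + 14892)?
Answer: 4*sqrt(933) ≈ 122.18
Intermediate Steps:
sqrt(s(Z) + 14892) = sqrt(36 + 14892) = sqrt(14928) = 4*sqrt(933)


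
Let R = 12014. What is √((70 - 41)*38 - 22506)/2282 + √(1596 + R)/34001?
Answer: √13610/34001 + I*√5351/1141 ≈ 0.0034311 + 0.064111*I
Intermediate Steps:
√((70 - 41)*38 - 22506)/2282 + √(1596 + R)/34001 = √((70 - 41)*38 - 22506)/2282 + √(1596 + 12014)/34001 = √(29*38 - 22506)*(1/2282) + √13610*(1/34001) = √(1102 - 22506)*(1/2282) + √13610/34001 = √(-21404)*(1/2282) + √13610/34001 = (2*I*√5351)*(1/2282) + √13610/34001 = I*√5351/1141 + √13610/34001 = √13610/34001 + I*√5351/1141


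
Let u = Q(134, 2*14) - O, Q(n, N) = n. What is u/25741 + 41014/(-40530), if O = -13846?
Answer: -244565987/521641365 ≈ -0.46884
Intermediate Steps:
u = 13980 (u = 134 - 1*(-13846) = 134 + 13846 = 13980)
u/25741 + 41014/(-40530) = 13980/25741 + 41014/(-40530) = 13980*(1/25741) + 41014*(-1/40530) = 13980/25741 - 20507/20265 = -244565987/521641365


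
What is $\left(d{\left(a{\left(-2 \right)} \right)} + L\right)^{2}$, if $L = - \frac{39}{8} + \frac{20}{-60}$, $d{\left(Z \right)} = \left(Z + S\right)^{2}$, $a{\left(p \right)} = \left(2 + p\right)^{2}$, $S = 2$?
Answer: $\frac{841}{576} \approx 1.4601$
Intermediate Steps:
$d{\left(Z \right)} = \left(2 + Z\right)^{2}$ ($d{\left(Z \right)} = \left(Z + 2\right)^{2} = \left(2 + Z\right)^{2}$)
$L = - \frac{125}{24}$ ($L = \left(-39\right) \frac{1}{8} + 20 \left(- \frac{1}{60}\right) = - \frac{39}{8} - \frac{1}{3} = - \frac{125}{24} \approx -5.2083$)
$\left(d{\left(a{\left(-2 \right)} \right)} + L\right)^{2} = \left(\left(2 + \left(2 - 2\right)^{2}\right)^{2} - \frac{125}{24}\right)^{2} = \left(\left(2 + 0^{2}\right)^{2} - \frac{125}{24}\right)^{2} = \left(\left(2 + 0\right)^{2} - \frac{125}{24}\right)^{2} = \left(2^{2} - \frac{125}{24}\right)^{2} = \left(4 - \frac{125}{24}\right)^{2} = \left(- \frac{29}{24}\right)^{2} = \frac{841}{576}$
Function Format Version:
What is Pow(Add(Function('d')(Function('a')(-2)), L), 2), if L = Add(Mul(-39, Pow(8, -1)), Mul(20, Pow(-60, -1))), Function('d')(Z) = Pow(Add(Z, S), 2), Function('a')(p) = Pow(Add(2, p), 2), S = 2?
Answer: Rational(841, 576) ≈ 1.4601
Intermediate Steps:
Function('d')(Z) = Pow(Add(2, Z), 2) (Function('d')(Z) = Pow(Add(Z, 2), 2) = Pow(Add(2, Z), 2))
L = Rational(-125, 24) (L = Add(Mul(-39, Rational(1, 8)), Mul(20, Rational(-1, 60))) = Add(Rational(-39, 8), Rational(-1, 3)) = Rational(-125, 24) ≈ -5.2083)
Pow(Add(Function('d')(Function('a')(-2)), L), 2) = Pow(Add(Pow(Add(2, Pow(Add(2, -2), 2)), 2), Rational(-125, 24)), 2) = Pow(Add(Pow(Add(2, Pow(0, 2)), 2), Rational(-125, 24)), 2) = Pow(Add(Pow(Add(2, 0), 2), Rational(-125, 24)), 2) = Pow(Add(Pow(2, 2), Rational(-125, 24)), 2) = Pow(Add(4, Rational(-125, 24)), 2) = Pow(Rational(-29, 24), 2) = Rational(841, 576)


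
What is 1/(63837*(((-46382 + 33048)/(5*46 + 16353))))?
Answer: -16583/851202558 ≈ -1.9482e-5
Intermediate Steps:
1/(63837*(((-46382 + 33048)/(5*46 + 16353)))) = 1/(63837*((-13334/(230 + 16353)))) = 1/(63837*((-13334/16583))) = 1/(63837*((-13334*1/16583))) = 1/(63837*(-13334/16583)) = (1/63837)*(-16583/13334) = -16583/851202558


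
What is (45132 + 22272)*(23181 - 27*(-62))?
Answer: 1675326420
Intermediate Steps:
(45132 + 22272)*(23181 - 27*(-62)) = 67404*(23181 + 1674) = 67404*24855 = 1675326420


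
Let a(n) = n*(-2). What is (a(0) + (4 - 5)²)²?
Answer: 1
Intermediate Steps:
a(n) = -2*n
(a(0) + (4 - 5)²)² = (-2*0 + (4 - 5)²)² = (0 + (-1)²)² = (0 + 1)² = 1² = 1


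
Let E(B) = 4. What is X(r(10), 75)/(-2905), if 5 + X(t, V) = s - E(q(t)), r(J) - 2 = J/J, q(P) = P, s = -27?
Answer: 36/2905 ≈ 0.012392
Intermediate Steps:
r(J) = 3 (r(J) = 2 + J/J = 2 + 1 = 3)
X(t, V) = -36 (X(t, V) = -5 + (-27 - 1*4) = -5 + (-27 - 4) = -5 - 31 = -36)
X(r(10), 75)/(-2905) = -36/(-2905) = -36*(-1/2905) = 36/2905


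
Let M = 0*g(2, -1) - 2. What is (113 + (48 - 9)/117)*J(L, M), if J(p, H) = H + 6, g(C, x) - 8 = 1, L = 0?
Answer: 1360/3 ≈ 453.33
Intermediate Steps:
g(C, x) = 9 (g(C, x) = 8 + 1 = 9)
M = -2 (M = 0*9 - 2 = 0 - 2 = -2)
J(p, H) = 6 + H
(113 + (48 - 9)/117)*J(L, M) = (113 + (48 - 9)/117)*(6 - 2) = (113 + 39*(1/117))*4 = (113 + 1/3)*4 = (340/3)*4 = 1360/3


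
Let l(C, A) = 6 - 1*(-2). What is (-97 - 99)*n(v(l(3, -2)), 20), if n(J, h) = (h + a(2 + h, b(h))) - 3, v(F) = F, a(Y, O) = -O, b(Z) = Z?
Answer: 588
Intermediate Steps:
l(C, A) = 8 (l(C, A) = 6 + 2 = 8)
n(J, h) = -3 (n(J, h) = (h - h) - 3 = 0 - 3 = -3)
(-97 - 99)*n(v(l(3, -2)), 20) = (-97 - 99)*(-3) = -196*(-3) = 588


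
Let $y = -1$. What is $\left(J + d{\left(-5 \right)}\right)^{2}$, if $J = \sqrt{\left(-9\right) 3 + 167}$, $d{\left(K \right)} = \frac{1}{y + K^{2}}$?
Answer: $\frac{80641}{576} + \frac{\sqrt{35}}{6} \approx 140.99$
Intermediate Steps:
$d{\left(K \right)} = \frac{1}{-1 + K^{2}}$
$J = 2 \sqrt{35}$ ($J = \sqrt{-27 + 167} = \sqrt{140} = 2 \sqrt{35} \approx 11.832$)
$\left(J + d{\left(-5 \right)}\right)^{2} = \left(2 \sqrt{35} + \frac{1}{-1 + \left(-5\right)^{2}}\right)^{2} = \left(2 \sqrt{35} + \frac{1}{-1 + 25}\right)^{2} = \left(2 \sqrt{35} + \frac{1}{24}\right)^{2} = \left(\frac{1}{24} + 2 \sqrt{35}\right)^{2}$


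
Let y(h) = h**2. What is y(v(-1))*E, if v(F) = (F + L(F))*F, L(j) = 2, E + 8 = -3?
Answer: -11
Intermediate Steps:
E = -11 (E = -8 - 3 = -11)
v(F) = F*(2 + F) (v(F) = (F + 2)*F = (2 + F)*F = F*(2 + F))
y(v(-1))*E = (-(2 - 1))**2*(-11) = (-1*1)**2*(-11) = (-1)**2*(-11) = 1*(-11) = -11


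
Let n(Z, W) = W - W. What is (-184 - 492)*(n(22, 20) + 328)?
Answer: -221728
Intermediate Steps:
n(Z, W) = 0
(-184 - 492)*(n(22, 20) + 328) = (-184 - 492)*(0 + 328) = -676*328 = -221728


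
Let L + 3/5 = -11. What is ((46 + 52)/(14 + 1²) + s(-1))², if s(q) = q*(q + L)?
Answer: 82369/225 ≈ 366.08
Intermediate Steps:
L = -58/5 (L = -⅗ - 11 = -58/5 ≈ -11.600)
s(q) = q*(-58/5 + q) (s(q) = q*(q - 58/5) = q*(-58/5 + q))
((46 + 52)/(14 + 1²) + s(-1))² = ((46 + 52)/(14 + 1²) + (⅕)*(-1)*(-58 + 5*(-1)))² = (98/(14 + 1) + (⅕)*(-1)*(-58 - 5))² = (98/15 + (⅕)*(-1)*(-63))² = (98*(1/15) + 63/5)² = (98/15 + 63/5)² = (287/15)² = 82369/225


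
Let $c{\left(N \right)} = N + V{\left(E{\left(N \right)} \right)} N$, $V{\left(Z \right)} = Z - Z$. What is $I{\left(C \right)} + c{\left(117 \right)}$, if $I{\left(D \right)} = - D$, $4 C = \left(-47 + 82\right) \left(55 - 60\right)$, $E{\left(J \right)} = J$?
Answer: $\frac{643}{4} \approx 160.75$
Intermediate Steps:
$V{\left(Z \right)} = 0$
$c{\left(N \right)} = N$ ($c{\left(N \right)} = N + 0 N = N + 0 = N$)
$C = - \frac{175}{4}$ ($C = \frac{\left(-47 + 82\right) \left(55 - 60\right)}{4} = \frac{35 \left(-5\right)}{4} = \frac{1}{4} \left(-175\right) = - \frac{175}{4} \approx -43.75$)
$I{\left(C \right)} + c{\left(117 \right)} = \left(-1\right) \left(- \frac{175}{4}\right) + 117 = \frac{175}{4} + 117 = \frac{643}{4}$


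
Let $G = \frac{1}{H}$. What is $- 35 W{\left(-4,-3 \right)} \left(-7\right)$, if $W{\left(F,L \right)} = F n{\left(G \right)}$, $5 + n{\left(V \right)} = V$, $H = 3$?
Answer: $\frac{13720}{3} \approx 4573.3$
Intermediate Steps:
$G = \frac{1}{3} \approx 0.33333$
$n{\left(V \right)} = -5 + V$
$W{\left(F,L \right)} = - \frac{14 F}{3}$ ($W{\left(F,L \right)} = F \left(-5 + \frac{1}{3}\right) = F \left(- \frac{14}{3}\right) = - \frac{14 F}{3}$)
$- 35 W{\left(-4,-3 \right)} \left(-7\right) = - 35 \left(\left(- \frac{14}{3}\right) \left(-4\right)\right) \left(-7\right) = \left(-35\right) \frac{56}{3} \left(-7\right) = \left(- \frac{1960}{3}\right) \left(-7\right) = \frac{13720}{3}$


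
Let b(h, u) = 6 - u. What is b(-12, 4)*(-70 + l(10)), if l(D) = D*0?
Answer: -140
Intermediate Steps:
l(D) = 0
b(-12, 4)*(-70 + l(10)) = (6 - 1*4)*(-70 + 0) = (6 - 4)*(-70) = 2*(-70) = -140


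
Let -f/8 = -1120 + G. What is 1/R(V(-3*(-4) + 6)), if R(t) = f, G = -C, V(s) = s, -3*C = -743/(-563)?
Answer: 1689/15127496 ≈ 0.00011165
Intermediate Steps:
C = -743/1689 (C = -(-743)/(3*(-563)) = -(-743)*(-1)/(3*563) = -⅓*743/563 = -743/1689 ≈ -0.43991)
G = 743/1689 (G = -1*(-743/1689) = 743/1689 ≈ 0.43991)
f = 15127496/1689 (f = -8*(-1120 + 743/1689) = -8*(-1890937/1689) = 15127496/1689 ≈ 8956.5)
R(t) = 15127496/1689
1/R(V(-3*(-4) + 6)) = 1/(15127496/1689) = 1689/15127496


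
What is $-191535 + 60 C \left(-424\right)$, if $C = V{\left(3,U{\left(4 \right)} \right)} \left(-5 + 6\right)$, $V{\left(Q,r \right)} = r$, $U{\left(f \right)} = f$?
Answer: $-293295$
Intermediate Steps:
$C = 4$ ($C = 4 \left(-5 + 6\right) = 4 \cdot 1 = 4$)
$-191535 + 60 C \left(-424\right) = -191535 + 60 \cdot 4 \left(-424\right) = -191535 + 240 \left(-424\right) = -191535 - 101760 = -293295$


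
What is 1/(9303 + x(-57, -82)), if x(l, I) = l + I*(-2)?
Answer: 1/9410 ≈ 0.00010627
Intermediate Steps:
x(l, I) = l - 2*I
1/(9303 + x(-57, -82)) = 1/(9303 + (-57 - 2*(-82))) = 1/(9303 + (-57 + 164)) = 1/(9303 + 107) = 1/9410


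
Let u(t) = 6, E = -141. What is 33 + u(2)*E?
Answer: -813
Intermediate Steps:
33 + u(2)*E = 33 + 6*(-141) = 33 - 846 = -813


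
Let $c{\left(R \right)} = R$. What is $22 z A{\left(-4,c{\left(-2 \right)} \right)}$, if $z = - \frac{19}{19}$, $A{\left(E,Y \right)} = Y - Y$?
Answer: $0$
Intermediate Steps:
$A{\left(E,Y \right)} = 0$
$z = -1$ ($z = \left(-19\right) \frac{1}{19} = -1$)
$22 z A{\left(-4,c{\left(-2 \right)} \right)} = 22 \left(-1\right) 0 = \left(-22\right) 0 = 0$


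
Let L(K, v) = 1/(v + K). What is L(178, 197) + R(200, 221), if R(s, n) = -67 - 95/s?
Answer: -202417/3000 ≈ -67.472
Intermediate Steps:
L(K, v) = 1/(K + v)
R(s, n) = -67 - 95/s
L(178, 197) + R(200, 221) = 1/(178 + 197) + (-67 - 95/200) = 1/375 + (-67 - 95*1/200) = 1/375 + (-67 - 19/40) = 1/375 - 2699/40 = -202417/3000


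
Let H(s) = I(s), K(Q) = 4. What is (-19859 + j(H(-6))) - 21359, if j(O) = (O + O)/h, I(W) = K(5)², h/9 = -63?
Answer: -23370638/567 ≈ -41218.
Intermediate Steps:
h = -567 (h = 9*(-63) = -567)
I(W) = 16 (I(W) = 4² = 16)
H(s) = 16
j(O) = -2*O/567 (j(O) = (O + O)/(-567) = (2*O)*(-1/567) = -2*O/567)
(-19859 + j(H(-6))) - 21359 = (-19859 - 2/567*16) - 21359 = (-19859 - 32/567) - 21359 = -11260085/567 - 21359 = -23370638/567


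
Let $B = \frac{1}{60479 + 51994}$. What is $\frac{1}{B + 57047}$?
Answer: $\frac{112473}{6416247232} \approx 1.7529 \cdot 10^{-5}$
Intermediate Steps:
$B = \frac{1}{112473} \approx 8.891 \cdot 10^{-6}$
$\frac{1}{B + 57047} = \frac{1}{\frac{1}{112473} + 57047} = \frac{1}{\frac{6416247232}{112473}} = \frac{112473}{6416247232}$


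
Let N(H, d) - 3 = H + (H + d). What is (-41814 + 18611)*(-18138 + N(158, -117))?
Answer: 416169008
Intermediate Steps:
N(H, d) = 3 + d + 2*H (N(H, d) = 3 + (H + (H + d)) = 3 + (d + 2*H) = 3 + d + 2*H)
(-41814 + 18611)*(-18138 + N(158, -117)) = (-41814 + 18611)*(-18138 + (3 - 117 + 2*158)) = -23203*(-18138 + (3 - 117 + 316)) = -23203*(-18138 + 202) = -23203*(-17936) = 416169008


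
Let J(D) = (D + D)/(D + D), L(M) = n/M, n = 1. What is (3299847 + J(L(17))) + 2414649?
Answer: 5714497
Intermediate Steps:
L(M) = 1/M
J(D) = 1 (J(D) = (2*D)/((2*D)) = (2*D)*(1/(2*D)) = 1)
(3299847 + J(L(17))) + 2414649 = (3299847 + 1) + 2414649 = 3299848 + 2414649 = 5714497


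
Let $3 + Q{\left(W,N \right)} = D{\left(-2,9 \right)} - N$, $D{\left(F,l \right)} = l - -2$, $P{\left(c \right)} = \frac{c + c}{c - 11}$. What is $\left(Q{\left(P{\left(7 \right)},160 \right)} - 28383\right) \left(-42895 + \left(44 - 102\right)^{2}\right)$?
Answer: $1128017085$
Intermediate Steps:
$P{\left(c \right)} = \frac{2 c}{-11 + c}$
$D{\left(F,l \right)} = 2 + l$ ($D{\left(F,l \right)} = l + 2 = 2 + l$)
$Q{\left(W,N \right)} = 8 - N$ ($Q{\left(W,N \right)} = -3 - \left(-11 + N\right) = 8 - N$)
$\left(Q{\left(P{\left(7 \right)},160 \right)} - 28383\right) \left(-42895 + \left(44 - 102\right)^{2}\right) = \left(\left(8 - 160\right) - 28383\right) \left(-42895 + \left(44 - 102\right)^{2}\right) = \left(\left(8 - 160\right) - 28383\right) \left(-42895 + \left(-58\right)^{2}\right) = \left(-152 - 28383\right) \left(-42895 + 3364\right) = \left(-28535\right) \left(-39531\right) = 1128017085$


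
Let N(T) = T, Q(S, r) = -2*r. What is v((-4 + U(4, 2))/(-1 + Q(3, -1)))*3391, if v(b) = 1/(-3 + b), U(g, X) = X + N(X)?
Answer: -3391/3 ≈ -1130.3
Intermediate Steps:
U(g, X) = 2*X (U(g, X) = X + X = 2*X)
v((-4 + U(4, 2))/(-1 + Q(3, -1)))*3391 = 3391/(-3 + (-4 + 2*2)/(-1 - 2*(-1))) = 3391/(-3 + (-4 + 4)/(-1 + 2)) = 3391/(-3 + 0/1) = 3391/(-3 + 0*1) = 3391/(-3 + 0) = 3391/(-3) = -1/3*3391 = -3391/3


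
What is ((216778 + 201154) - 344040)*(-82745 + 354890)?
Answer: 20109338340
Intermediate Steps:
((216778 + 201154) - 344040)*(-82745 + 354890) = (417932 - 344040)*272145 = 73892*272145 = 20109338340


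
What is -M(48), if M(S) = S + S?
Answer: -96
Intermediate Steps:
M(S) = 2*S
-M(48) = -2*48 = -1*96 = -96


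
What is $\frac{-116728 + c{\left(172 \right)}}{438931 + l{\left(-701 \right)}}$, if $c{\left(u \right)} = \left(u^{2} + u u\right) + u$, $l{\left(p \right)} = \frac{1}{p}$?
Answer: $- \frac{20114494}{153845315} \approx -0.13074$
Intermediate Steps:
$c{\left(u \right)} = u + 2 u^{2}$ ($c{\left(u \right)} = \left(u^{2} + u^{2}\right) + u = 2 u^{2} + u = u + 2 u^{2}$)
$\frac{-116728 + c{\left(172 \right)}}{438931 + l{\left(-701 \right)}} = \frac{-116728 + 172 \left(1 + 2 \cdot 172\right)}{438931 + \frac{1}{-701}} = \frac{-116728 + 172 \left(1 + 344\right)}{438931 - \frac{1}{701}} = \frac{-116728 + 172 \cdot 345}{\frac{307690630}{701}} = \left(-116728 + 59340\right) \frac{701}{307690630} = \left(-57388\right) \frac{701}{307690630} = - \frac{20114494}{153845315}$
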